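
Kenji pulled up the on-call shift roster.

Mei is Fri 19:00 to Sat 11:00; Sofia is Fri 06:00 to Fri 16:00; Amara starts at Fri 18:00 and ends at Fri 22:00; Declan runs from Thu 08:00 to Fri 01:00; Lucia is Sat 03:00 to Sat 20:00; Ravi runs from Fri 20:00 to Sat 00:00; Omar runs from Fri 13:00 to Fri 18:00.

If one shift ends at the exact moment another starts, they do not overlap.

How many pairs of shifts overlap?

Two intervals overlap when each starts before the other ends.
Sorted by start: Declan, Sofia, Omar, Amara, Mei, Ravi, Lucia.
Sofia starts after Declan ends, so nothing later overlaps Declan either.
Omar starts before Sofia ends → Sofia and Omar overlap.
Amara starts after Sofia ends, so nothing later overlaps Sofia either.
Amara starts exactly when Omar ends (back-to-back, no overlap), so nothing later overlaps Omar either.
Mei starts before Amara ends → Amara and Mei overlap.
Ravi starts before Amara ends → Amara and Ravi overlap.
Lucia starts after Amara ends.
Ravi starts before Mei ends → Mei and Ravi overlap.
Lucia starts before Mei ends → Mei and Lucia overlap.
Lucia starts after Ravi ends.
Overlapping pairs: Amara & Mei, Amara & Ravi, Lucia & Mei, Mei & Ravi, Omar & Sofia — 5 in total.

5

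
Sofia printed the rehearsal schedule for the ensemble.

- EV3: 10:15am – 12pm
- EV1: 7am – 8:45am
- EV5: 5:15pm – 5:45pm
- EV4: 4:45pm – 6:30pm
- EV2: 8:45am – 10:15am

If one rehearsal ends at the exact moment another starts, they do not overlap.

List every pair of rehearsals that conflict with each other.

EV4 & EV5

Sorted by start: EV1, EV2, EV3, EV4, EV5.
EV2 starts exactly when EV1 ends (back-to-back, no overlap), so nothing later overlaps EV1 either.
EV3 starts exactly when EV2 ends (back-to-back, no overlap), so nothing later overlaps EV2 either.
EV4 starts after EV3 ends, so nothing later overlaps EV3 either.
EV5 starts before EV4 ends → EV4 and EV5 overlap.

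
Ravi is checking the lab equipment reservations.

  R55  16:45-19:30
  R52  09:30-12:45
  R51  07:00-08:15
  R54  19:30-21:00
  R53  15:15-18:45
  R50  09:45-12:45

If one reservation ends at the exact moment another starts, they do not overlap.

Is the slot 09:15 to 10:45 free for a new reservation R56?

R51: ends 08:15 at or before R56 starts 09:15 → clear.
R52: starts 09:30 before R56 ends 10:45, and ends 12:45 after R56 starts 09:15 → overlap.
R50: starts 09:45 before R56 ends 10:45, and ends 12:45 after R56 starts 09:15 → overlap.
R53: starts 15:15 at or after R56 ends 10:45 → clear.
R55: starts 16:45 at or after R56 ends 10:45 → clear.
R54: starts 19:30 at or after R56 ends 10:45 → clear.
R56 overlaps R50, R52.

No — it overlaps R50, R52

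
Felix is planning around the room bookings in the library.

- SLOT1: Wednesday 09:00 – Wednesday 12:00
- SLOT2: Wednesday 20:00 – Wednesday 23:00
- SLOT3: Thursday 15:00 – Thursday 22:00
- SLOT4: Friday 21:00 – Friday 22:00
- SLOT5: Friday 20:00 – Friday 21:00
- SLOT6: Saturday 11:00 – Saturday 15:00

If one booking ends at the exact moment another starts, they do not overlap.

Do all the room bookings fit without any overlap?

Yes

Sorted by start: SLOT1, SLOT2, SLOT3, SLOT5, SLOT4, SLOT6.
SLOT2 starts after SLOT1 ends — done with SLOT1.
SLOT3 starts after SLOT2 ends — done with SLOT2.
SLOT5 starts after SLOT3 ends — done with SLOT3.
SLOT4 starts exactly when SLOT5 ends (back-to-back, no overlap) — done with SLOT5.
SLOT6 starts after SLOT4 ends.
Every pair is clear; the schedule has no overlaps.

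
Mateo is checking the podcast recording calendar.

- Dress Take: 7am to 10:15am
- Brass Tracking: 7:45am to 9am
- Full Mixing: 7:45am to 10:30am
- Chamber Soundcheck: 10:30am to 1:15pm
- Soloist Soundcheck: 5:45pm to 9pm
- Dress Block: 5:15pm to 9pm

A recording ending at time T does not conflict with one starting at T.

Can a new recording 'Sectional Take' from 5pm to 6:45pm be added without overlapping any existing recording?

No — it overlaps Dress Block, Soloist Soundcheck

Dress Take: ends 10:15am at or before Sectional Take starts 5pm → clear.
Brass Tracking: ends 9am at or before Sectional Take starts 5pm → clear.
Full Mixing: ends 10:30am at or before Sectional Take starts 5pm → clear.
Chamber Soundcheck: ends 1:15pm at or before Sectional Take starts 5pm → clear.
Dress Block: starts 5:15pm before Sectional Take ends 6:45pm, and ends 9pm after Sectional Take starts 5pm → overlap.
Soloist Soundcheck: starts 5:45pm before Sectional Take ends 6:45pm, and ends 9pm after Sectional Take starts 5pm → overlap.
Sectional Take overlaps Soloist Soundcheck, Dress Block.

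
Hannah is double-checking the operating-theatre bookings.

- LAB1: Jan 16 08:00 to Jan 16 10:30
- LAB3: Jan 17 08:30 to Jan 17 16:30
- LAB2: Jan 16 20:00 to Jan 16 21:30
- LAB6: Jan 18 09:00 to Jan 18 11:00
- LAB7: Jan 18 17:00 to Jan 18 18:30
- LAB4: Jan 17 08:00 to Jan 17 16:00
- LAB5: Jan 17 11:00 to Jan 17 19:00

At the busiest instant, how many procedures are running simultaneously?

Sort all start/end points and keep a running count:
Jan 16 08:00 start LAB1 → 1
Jan 16 10:30 end LAB1 → 0
Jan 16 20:00 start LAB2 → 1
Jan 16 21:30 end LAB2 → 0
Jan 17 08:00 start LAB4 → 1
Jan 17 08:30 start LAB3 → 2
Jan 17 11:00 start LAB5 → 3
Jan 17 16:00 end LAB4 → 2
Jan 17 16:30 end LAB3 → 1
Jan 17 19:00 end LAB5 → 0
Jan 18 09:00 start LAB6 → 1
Jan 18 11:00 end LAB6 → 0
Jan 18 17:00 start LAB7 → 1
Jan 18 18:30 end LAB7 → 0
Peak is 3, at Jan 17 11:00 (LAB3, LAB4, LAB5).

3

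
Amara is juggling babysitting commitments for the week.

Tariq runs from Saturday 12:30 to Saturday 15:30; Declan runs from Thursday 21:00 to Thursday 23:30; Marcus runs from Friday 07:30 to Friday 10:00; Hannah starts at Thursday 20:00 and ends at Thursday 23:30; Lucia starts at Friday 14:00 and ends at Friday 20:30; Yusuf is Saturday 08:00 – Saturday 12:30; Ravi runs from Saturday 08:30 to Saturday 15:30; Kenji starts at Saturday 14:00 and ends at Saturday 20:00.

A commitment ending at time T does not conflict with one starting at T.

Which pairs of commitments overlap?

Declan & Hannah, Kenji & Ravi, Kenji & Tariq, Ravi & Tariq, Ravi & Yusuf

Sorted by start: Hannah, Declan, Marcus, Lucia, Yusuf, Ravi, Tariq, Kenji.
Declan starts before Hannah ends → Hannah and Declan overlap.
Marcus starts after Hannah ends; Hannah is clear from here.
Marcus starts after Declan ends; Declan is clear from here.
Lucia starts after Marcus ends; Marcus is clear from here.
Yusuf starts after Lucia ends; Lucia is clear from here.
Ravi starts before Yusuf ends → Yusuf and Ravi overlap.
Tariq starts exactly when Yusuf ends (back-to-back, no overlap); Yusuf is clear from here.
Tariq starts before Ravi ends → Ravi and Tariq overlap.
Kenji starts before Ravi ends → Ravi and Kenji overlap.
Kenji starts before Tariq ends → Tariq and Kenji overlap.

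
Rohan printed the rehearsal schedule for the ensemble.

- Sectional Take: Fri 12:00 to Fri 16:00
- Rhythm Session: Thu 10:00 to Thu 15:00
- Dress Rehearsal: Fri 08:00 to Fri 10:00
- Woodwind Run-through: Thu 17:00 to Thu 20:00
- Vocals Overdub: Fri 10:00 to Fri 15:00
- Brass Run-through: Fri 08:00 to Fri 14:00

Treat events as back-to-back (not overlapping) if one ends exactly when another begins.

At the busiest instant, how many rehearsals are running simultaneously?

Walk through starts and ends in time order (an end at T is processed before a start at T):
Thu 10:00 start Rhythm Session → 1
Thu 15:00 end Rhythm Session → 0
Thu 17:00 start Woodwind Run-through → 1
Thu 20:00 end Woodwind Run-through → 0
Fri 08:00 start Brass Run-through → 1
Fri 08:00 start Dress Rehearsal → 2
Fri 10:00 end Dress Rehearsal → 1
Fri 10:00 start Vocals Overdub → 2
Fri 12:00 start Sectional Take → 3
Fri 14:00 end Brass Run-through → 2
Fri 15:00 end Vocals Overdub → 1
Fri 16:00 end Sectional Take → 0
Peak is 3, at Fri 12:00 (Brass Run-through, Sectional Take, Vocals Overdub).

3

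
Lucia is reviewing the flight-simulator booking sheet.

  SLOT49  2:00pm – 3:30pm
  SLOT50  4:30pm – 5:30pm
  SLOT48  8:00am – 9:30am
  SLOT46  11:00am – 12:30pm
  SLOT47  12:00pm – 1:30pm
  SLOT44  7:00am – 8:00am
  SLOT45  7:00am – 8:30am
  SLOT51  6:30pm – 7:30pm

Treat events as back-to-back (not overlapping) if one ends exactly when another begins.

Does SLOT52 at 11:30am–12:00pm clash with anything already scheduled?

Yes — it overlaps SLOT46

SLOT44: ends 8:00am at or before SLOT52 starts 11:30am → clear.
SLOT45: ends 8:30am at or before SLOT52 starts 11:30am → clear.
SLOT48: ends 9:30am at or before SLOT52 starts 11:30am → clear.
SLOT46: starts 11:00am before SLOT52 ends 12:00pm, and ends 12:30pm after SLOT52 starts 11:30am → overlap.
SLOT47: starts 12:00pm at or after SLOT52 ends 12:00pm → clear.
SLOT49: starts 2:00pm at or after SLOT52 ends 12:00pm → clear.
SLOT50: starts 4:30pm at or after SLOT52 ends 12:00pm → clear.
SLOT51: starts 6:30pm at or after SLOT52 ends 12:00pm → clear.
SLOT52 overlaps SLOT46.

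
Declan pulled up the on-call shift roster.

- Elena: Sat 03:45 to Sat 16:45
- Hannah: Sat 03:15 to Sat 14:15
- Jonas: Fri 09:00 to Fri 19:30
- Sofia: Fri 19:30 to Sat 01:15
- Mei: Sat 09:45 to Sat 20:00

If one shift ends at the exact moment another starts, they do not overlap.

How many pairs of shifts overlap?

Two intervals overlap when each starts before the other ends.
Sorted by start: Jonas, Sofia, Hannah, Elena, Mei.
Sofia starts exactly when Jonas ends (back-to-back, no overlap), so Jonas has no further overlaps.
Hannah starts after Sofia ends, so Sofia has no further overlaps.
Elena starts before Hannah ends → Hannah and Elena overlap.
Mei starts before Hannah ends → Hannah and Mei overlap.
Mei starts before Elena ends → Elena and Mei overlap.
Overlapping pairs: Elena & Hannah, Elena & Mei, Hannah & Mei — 3 in total.

3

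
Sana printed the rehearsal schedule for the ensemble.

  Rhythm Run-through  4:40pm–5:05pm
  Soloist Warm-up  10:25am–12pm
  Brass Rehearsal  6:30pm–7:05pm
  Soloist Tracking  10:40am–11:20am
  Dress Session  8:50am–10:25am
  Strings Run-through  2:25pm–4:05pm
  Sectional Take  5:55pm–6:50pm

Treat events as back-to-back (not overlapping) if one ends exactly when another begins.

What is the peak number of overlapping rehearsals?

2

Sort all start/end points and keep a running count:
8:50am start Dress Session → 1
10:25am end Dress Session → 0
10:25am start Soloist Warm-up → 1
10:40am start Soloist Tracking → 2
11:20am end Soloist Tracking → 1
12pm end Soloist Warm-up → 0
2:25pm start Strings Run-through → 1
4:05pm end Strings Run-through → 0
4:40pm start Rhythm Run-through → 1
5:05pm end Rhythm Run-through → 0
5:55pm start Sectional Take → 1
6:30pm start Brass Rehearsal → 2
6:50pm end Sectional Take → 1
7:05pm end Brass Rehearsal → 0
Peak is 2, at 10:40am (Soloist Tracking, Soloist Warm-up).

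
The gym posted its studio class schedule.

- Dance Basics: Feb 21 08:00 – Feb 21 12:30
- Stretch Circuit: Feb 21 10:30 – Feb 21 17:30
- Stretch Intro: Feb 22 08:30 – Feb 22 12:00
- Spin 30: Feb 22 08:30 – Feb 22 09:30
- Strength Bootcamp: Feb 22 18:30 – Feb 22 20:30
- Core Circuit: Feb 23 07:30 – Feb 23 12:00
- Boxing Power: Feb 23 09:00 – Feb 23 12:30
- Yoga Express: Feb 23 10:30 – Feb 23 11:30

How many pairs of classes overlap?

Check each pair: they overlap iff neither finishes before the other starts.
Sorted by start: Dance Basics, Stretch Circuit, Stretch Intro, Spin 30, Strength Bootcamp, Core Circuit, Boxing Power, Yoga Express.
Stretch Circuit starts before Dance Basics ends → Dance Basics and Stretch Circuit overlap.
Stretch Intro starts after Dance Basics ends, so nothing later overlaps Dance Basics either.
Stretch Intro starts after Stretch Circuit ends, so nothing later overlaps Stretch Circuit either.
Spin 30 starts before Stretch Intro ends → Stretch Intro and Spin 30 overlap.
Strength Bootcamp starts after Stretch Intro ends, so nothing later overlaps Stretch Intro either.
Strength Bootcamp starts after Spin 30 ends, so nothing later overlaps Spin 30 either.
Core Circuit starts after Strength Bootcamp ends, so nothing later overlaps Strength Bootcamp either.
Boxing Power starts before Core Circuit ends → Core Circuit and Boxing Power overlap.
Yoga Express starts before Core Circuit ends → Core Circuit and Yoga Express overlap.
Yoga Express starts before Boxing Power ends → Boxing Power and Yoga Express overlap.
Overlapping pairs: Boxing Power & Core Circuit, Boxing Power & Yoga Express, Core Circuit & Yoga Express, Dance Basics & Stretch Circuit, Spin 30 & Stretch Intro — 5 in total.

5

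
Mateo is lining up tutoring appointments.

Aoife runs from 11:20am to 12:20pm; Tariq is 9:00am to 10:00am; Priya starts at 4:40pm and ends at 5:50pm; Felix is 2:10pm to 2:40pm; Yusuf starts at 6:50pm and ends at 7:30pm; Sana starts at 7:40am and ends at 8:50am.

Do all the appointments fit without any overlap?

Yes

Check each pair: they overlap iff neither finishes before the other starts.
Sorted by start: Sana, Tariq, Aoife, Felix, Priya, Yusuf.
Tariq starts after Sana ends — done with Sana.
Aoife starts after Tariq ends — done with Tariq.
Felix starts after Aoife ends — done with Aoife.
Priya starts after Felix ends — done with Felix.
Yusuf starts after Priya ends.
Every pair is clear; the schedule has no overlaps.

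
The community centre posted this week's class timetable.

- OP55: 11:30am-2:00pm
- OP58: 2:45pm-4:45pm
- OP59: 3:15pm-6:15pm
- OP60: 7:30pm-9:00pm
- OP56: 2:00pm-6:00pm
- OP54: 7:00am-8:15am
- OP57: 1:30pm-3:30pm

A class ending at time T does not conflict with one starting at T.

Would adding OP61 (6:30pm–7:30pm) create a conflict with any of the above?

No — it doesn't clash with anything

OP54: ends 8:15am at or before OP61 starts 6:30pm → clear.
OP55: ends 2:00pm at or before OP61 starts 6:30pm → clear.
OP57: ends 3:30pm at or before OP61 starts 6:30pm → clear.
OP56: ends 6:00pm at or before OP61 starts 6:30pm → clear.
OP58: ends 4:45pm at or before OP61 starts 6:30pm → clear.
OP59: ends 6:15pm at or before OP61 starts 6:30pm → clear.
OP60: starts 7:30pm at or after OP61 ends 7:30pm → clear.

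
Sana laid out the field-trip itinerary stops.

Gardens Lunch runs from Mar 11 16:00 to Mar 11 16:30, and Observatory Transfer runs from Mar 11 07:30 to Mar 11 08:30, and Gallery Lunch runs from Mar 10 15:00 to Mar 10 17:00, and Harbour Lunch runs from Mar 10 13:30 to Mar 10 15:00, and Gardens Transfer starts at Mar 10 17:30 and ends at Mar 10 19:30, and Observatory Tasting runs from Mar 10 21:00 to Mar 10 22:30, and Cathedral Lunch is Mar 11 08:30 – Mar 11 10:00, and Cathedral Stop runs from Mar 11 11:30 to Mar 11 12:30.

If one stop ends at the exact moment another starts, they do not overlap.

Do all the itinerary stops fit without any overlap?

Yes

Check each pair: they overlap iff neither finishes before the other starts.
Sorted by start: Harbour Lunch, Gallery Lunch, Gardens Transfer, Observatory Tasting, Observatory Transfer, Cathedral Lunch, Cathedral Stop, Gardens Lunch.
Gallery Lunch starts exactly when Harbour Lunch ends (back-to-back, no overlap) — done with Harbour Lunch.
Gardens Transfer starts after Gallery Lunch ends — done with Gallery Lunch.
Observatory Tasting starts after Gardens Transfer ends — done with Gardens Transfer.
Observatory Transfer starts after Observatory Tasting ends — done with Observatory Tasting.
Cathedral Lunch starts exactly when Observatory Transfer ends (back-to-back, no overlap) — done with Observatory Transfer.
Cathedral Stop starts after Cathedral Lunch ends — done with Cathedral Lunch.
Gardens Lunch starts after Cathedral Stop ends.
Every pair is clear; the schedule has no overlaps.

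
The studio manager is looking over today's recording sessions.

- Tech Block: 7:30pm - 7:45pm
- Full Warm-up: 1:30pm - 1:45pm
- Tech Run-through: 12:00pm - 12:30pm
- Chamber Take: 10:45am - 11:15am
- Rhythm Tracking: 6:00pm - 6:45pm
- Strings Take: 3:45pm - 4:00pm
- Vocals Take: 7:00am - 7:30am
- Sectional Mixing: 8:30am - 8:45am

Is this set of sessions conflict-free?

Yes

Sorted by start: Vocals Take, Sectional Mixing, Chamber Take, Tech Run-through, Full Warm-up, Strings Take, Rhythm Tracking, Tech Block.
Sectional Mixing starts after Vocals Take ends, so Vocals Take has no further overlaps.
Chamber Take starts after Sectional Mixing ends, so Sectional Mixing has no further overlaps.
Tech Run-through starts after Chamber Take ends, so Chamber Take has no further overlaps.
Full Warm-up starts after Tech Run-through ends, so Tech Run-through has no further overlaps.
Strings Take starts after Full Warm-up ends, so Full Warm-up has no further overlaps.
Rhythm Tracking starts after Strings Take ends, so Strings Take has no further overlaps.
Tech Block starts after Rhythm Tracking ends.
Every pair is clear; the schedule has no overlaps.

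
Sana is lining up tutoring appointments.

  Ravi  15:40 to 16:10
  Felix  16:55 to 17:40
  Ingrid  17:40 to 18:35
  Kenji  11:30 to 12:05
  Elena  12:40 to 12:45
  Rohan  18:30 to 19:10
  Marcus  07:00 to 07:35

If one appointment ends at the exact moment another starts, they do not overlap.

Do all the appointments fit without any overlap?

No

Sorted by start: Marcus, Kenji, Elena, Ravi, Felix, Ingrid, Rohan.
Kenji starts after Marcus ends, so nothing later overlaps Marcus either.
Elena starts after Kenji ends, so nothing later overlaps Kenji either.
Ravi starts after Elena ends, so nothing later overlaps Elena either.
Felix starts after Ravi ends, so nothing later overlaps Ravi either.
Ingrid starts exactly when Felix ends (back-to-back, no overlap), so nothing later overlaps Felix either.
Rohan starts before Ingrid ends → Ingrid and Rohan overlap.
That's a conflict, so the schedule is not conflict-free.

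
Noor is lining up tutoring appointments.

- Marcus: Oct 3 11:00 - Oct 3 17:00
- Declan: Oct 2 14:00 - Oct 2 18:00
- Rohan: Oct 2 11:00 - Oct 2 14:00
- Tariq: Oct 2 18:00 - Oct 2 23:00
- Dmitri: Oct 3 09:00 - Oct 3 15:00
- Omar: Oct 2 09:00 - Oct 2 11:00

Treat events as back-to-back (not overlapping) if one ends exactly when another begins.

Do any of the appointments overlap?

Yes

Check each pair: they overlap iff neither finishes before the other starts.
Sorted by start: Omar, Rohan, Declan, Tariq, Dmitri, Marcus.
Rohan starts exactly when Omar ends (back-to-back, no overlap) — done with Omar.
Declan starts exactly when Rohan ends (back-to-back, no overlap) — done with Rohan.
Tariq starts exactly when Declan ends (back-to-back, no overlap) — done with Declan.
Dmitri starts after Tariq ends — done with Tariq.
Marcus starts before Dmitri ends → Dmitri and Marcus overlap.
That's a conflict, so the schedule is not conflict-free.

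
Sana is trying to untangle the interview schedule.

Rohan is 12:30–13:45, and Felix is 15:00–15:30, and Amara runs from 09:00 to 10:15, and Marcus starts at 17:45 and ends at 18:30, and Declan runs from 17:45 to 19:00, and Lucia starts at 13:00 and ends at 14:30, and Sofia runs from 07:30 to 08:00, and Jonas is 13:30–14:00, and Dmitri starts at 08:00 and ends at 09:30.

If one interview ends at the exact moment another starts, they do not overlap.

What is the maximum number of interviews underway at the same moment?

Sweep the timeline, counting +1 at each start and −1 at each end (ends before starts at a tie):
07:30 start Sofia → 1
08:00 end Sofia → 0
08:00 start Dmitri → 1
09:00 start Amara → 2
09:30 end Dmitri → 1
10:15 end Amara → 0
12:30 start Rohan → 1
13:00 start Lucia → 2
13:30 start Jonas → 3
13:45 end Rohan → 2
14:00 end Jonas → 1
14:30 end Lucia → 0
15:00 start Felix → 1
15:30 end Felix → 0
17:45 start Declan → 1
17:45 start Marcus → 2
18:30 end Marcus → 1
19:00 end Declan → 0
Peak is 3, at 13:30 (Jonas, Lucia, Rohan).

3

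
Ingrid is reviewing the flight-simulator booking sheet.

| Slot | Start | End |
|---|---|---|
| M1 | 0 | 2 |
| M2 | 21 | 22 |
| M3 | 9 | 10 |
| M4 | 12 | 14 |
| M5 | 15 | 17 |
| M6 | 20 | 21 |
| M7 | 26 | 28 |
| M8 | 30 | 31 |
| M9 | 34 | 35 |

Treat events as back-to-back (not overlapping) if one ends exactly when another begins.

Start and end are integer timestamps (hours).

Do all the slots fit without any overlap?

Yes

Two intervals overlap when each starts before the other ends.
Sorted by start: M1, M3, M4, M5, M6, M2, M7, M8, M9.
M3 starts after M1 ends, so nothing later overlaps M1 either.
M4 starts after M3 ends, so nothing later overlaps M3 either.
M5 starts after M4 ends, so nothing later overlaps M4 either.
M6 starts after M5 ends, so nothing later overlaps M5 either.
M2 starts exactly when M6 ends (back-to-back, no overlap), so nothing later overlaps M6 either.
M7 starts after M2 ends, so nothing later overlaps M2 either.
M8 starts after M7 ends, so nothing later overlaps M7 either.
M9 starts after M8 ends.
Every pair is clear; the schedule has no overlaps.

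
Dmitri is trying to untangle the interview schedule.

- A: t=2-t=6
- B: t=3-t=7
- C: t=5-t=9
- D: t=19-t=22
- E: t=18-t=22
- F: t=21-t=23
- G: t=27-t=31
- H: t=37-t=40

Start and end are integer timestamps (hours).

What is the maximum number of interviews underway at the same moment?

Walk through starts and ends in time order (an end at T is processed before a start at T):
t=2 start A → 1
t=3 start B → 2
t=5 start C → 3
t=6 end A → 2
t=7 end B → 1
t=9 end C → 0
t=18 start E → 1
t=19 start D → 2
t=21 start F → 3
t=22 end D → 2
t=22 end E → 1
t=23 end F → 0
t=27 start G → 1
t=31 end G → 0
t=37 start H → 1
t=40 end H → 0
Peak is 3, at t=5 (A, B, C).

3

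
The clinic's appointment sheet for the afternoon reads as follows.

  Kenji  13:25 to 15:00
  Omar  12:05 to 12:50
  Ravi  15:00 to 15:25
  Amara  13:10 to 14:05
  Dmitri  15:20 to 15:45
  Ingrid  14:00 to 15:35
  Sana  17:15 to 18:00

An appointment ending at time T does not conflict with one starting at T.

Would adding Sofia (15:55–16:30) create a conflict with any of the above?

Omar: ends 12:50 at or before Sofia starts 15:55 → clear.
Amara: ends 14:05 at or before Sofia starts 15:55 → clear.
Kenji: ends 15:00 at or before Sofia starts 15:55 → clear.
Ingrid: ends 15:35 at or before Sofia starts 15:55 → clear.
Ravi: ends 15:25 at or before Sofia starts 15:55 → clear.
Dmitri: ends 15:45 at or before Sofia starts 15:55 → clear.
Sana: starts 17:15 at or after Sofia ends 16:30 → clear.

No — it doesn't clash with anything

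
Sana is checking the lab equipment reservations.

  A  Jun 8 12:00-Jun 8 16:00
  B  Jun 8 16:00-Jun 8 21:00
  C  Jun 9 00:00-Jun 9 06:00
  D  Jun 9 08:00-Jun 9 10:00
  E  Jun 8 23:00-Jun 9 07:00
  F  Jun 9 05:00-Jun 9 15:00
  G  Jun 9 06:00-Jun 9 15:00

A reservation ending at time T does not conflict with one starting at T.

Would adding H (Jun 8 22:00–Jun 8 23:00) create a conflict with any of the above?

A: ends Jun 8 16:00 at or before H starts Jun 8 22:00 → clear.
B: ends Jun 8 21:00 at or before H starts Jun 8 22:00 → clear.
E: starts Jun 8 23:00 at or after H ends Jun 8 23:00 → clear.
C: starts Jun 9 00:00 at or after H ends Jun 8 23:00 → clear.
F: starts Jun 9 05:00 at or after H ends Jun 8 23:00 → clear.
G: starts Jun 9 06:00 at or after H ends Jun 8 23:00 → clear.
D: starts Jun 9 08:00 at or after H ends Jun 8 23:00 → clear.

No — it doesn't clash with anything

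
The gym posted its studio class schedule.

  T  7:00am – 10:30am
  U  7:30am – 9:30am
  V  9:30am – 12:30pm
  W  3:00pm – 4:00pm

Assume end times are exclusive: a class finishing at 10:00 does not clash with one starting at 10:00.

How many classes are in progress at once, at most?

2

Sweep the timeline, counting +1 at each start and −1 at each end (ends before starts at a tie):
7:00am start T → 1
7:30am start U → 2
9:30am end U → 1
9:30am start V → 2
10:30am end T → 1
12:30pm end V → 0
3:00pm start W → 1
4:00pm end W → 0
Peak is 2, at 7:30am (T, U).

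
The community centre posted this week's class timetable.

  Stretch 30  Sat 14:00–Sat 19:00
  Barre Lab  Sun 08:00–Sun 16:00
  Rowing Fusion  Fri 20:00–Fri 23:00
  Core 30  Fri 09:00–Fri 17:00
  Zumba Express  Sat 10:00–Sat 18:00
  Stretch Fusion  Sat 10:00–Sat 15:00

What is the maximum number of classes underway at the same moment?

3

Sweep the timeline, counting +1 at each start and −1 at each end (ends before starts at a tie):
Fri 09:00 start Core 30 → 1
Fri 17:00 end Core 30 → 0
Fri 20:00 start Rowing Fusion → 1
Fri 23:00 end Rowing Fusion → 0
Sat 10:00 start Stretch Fusion → 1
Sat 10:00 start Zumba Express → 2
Sat 14:00 start Stretch 30 → 3
Sat 15:00 end Stretch Fusion → 2
Sat 18:00 end Zumba Express → 1
Sat 19:00 end Stretch 30 → 0
Sun 08:00 start Barre Lab → 1
Sun 16:00 end Barre Lab → 0
Peak is 3, at Sat 14:00 (Stretch 30, Stretch Fusion, Zumba Express).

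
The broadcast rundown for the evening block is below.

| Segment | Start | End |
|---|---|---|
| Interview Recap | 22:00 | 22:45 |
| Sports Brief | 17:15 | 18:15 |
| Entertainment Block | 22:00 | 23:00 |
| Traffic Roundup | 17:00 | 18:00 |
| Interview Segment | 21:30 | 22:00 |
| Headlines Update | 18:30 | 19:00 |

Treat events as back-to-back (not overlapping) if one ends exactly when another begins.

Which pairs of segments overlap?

Entertainment Block & Interview Recap, Sports Brief & Traffic Roundup

Check each pair: they overlap iff neither finishes before the other starts.
Sorted by start: Traffic Roundup, Sports Brief, Headlines Update, Interview Segment, Entertainment Block, Interview Recap.
Sports Brief starts before Traffic Roundup ends → Traffic Roundup and Sports Brief overlap.
Headlines Update starts after Traffic Roundup ends, so nothing later overlaps Traffic Roundup either.
Headlines Update starts after Sports Brief ends, so nothing later overlaps Sports Brief either.
Interview Segment starts after Headlines Update ends, so nothing later overlaps Headlines Update either.
Entertainment Block starts exactly when Interview Segment ends (back-to-back, no overlap), so nothing later overlaps Interview Segment either.
Interview Recap starts before Entertainment Block ends → Entertainment Block and Interview Recap overlap.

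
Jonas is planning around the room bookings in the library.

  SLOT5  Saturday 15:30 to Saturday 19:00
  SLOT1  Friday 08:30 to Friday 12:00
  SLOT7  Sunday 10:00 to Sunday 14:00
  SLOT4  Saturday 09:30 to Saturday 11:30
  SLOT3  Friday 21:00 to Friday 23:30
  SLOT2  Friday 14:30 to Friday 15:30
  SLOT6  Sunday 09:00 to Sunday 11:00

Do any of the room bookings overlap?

Yes

Check each pair: they overlap iff neither finishes before the other starts.
Sorted by start: SLOT1, SLOT2, SLOT3, SLOT4, SLOT5, SLOT6, SLOT7.
SLOT2 starts after SLOT1 ends, so SLOT1 has no further overlaps.
SLOT3 starts after SLOT2 ends, so SLOT2 has no further overlaps.
SLOT4 starts after SLOT3 ends, so SLOT3 has no further overlaps.
SLOT5 starts after SLOT4 ends, so SLOT4 has no further overlaps.
SLOT6 starts after SLOT5 ends, so SLOT5 has no further overlaps.
SLOT7 starts before SLOT6 ends → SLOT6 and SLOT7 overlap.
That's a conflict, so the schedule is not conflict-free.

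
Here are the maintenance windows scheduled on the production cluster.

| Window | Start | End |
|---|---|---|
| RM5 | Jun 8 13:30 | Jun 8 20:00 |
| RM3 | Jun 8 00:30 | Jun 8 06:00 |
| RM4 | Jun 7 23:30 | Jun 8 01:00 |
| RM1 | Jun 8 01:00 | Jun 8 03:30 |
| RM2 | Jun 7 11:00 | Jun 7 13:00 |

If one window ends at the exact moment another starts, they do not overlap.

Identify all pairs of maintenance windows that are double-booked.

RM1 & RM3, RM3 & RM4

Sorted by start: RM2, RM4, RM3, RM1, RM5.
RM4 starts after RM2 ends; RM2 is clear from here.
RM3 starts before RM4 ends → RM4 and RM3 overlap.
RM1 starts exactly when RM4 ends (back-to-back, no overlap); RM4 is clear from here.
RM1 starts before RM3 ends → RM3 and RM1 overlap.
RM5 starts after RM3 ends.
RM5 starts after RM1 ends.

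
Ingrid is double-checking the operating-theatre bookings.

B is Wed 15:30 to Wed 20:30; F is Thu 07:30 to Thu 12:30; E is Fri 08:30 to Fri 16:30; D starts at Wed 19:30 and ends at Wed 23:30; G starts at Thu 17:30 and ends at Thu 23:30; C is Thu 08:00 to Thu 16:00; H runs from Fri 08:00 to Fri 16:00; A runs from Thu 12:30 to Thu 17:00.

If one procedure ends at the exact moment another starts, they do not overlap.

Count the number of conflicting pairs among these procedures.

Sorted by start: B, D, F, C, A, G, H, E.
D starts before B ends → B and D overlap.
F starts after B ends; B is clear from here.
F starts after D ends; D is clear from here.
C starts before F ends → F and C overlap.
A starts exactly when F ends (back-to-back, no overlap); F is clear from here.
A starts before C ends → C and A overlap.
G starts after C ends; C is clear from here.
G starts after A ends; A is clear from here.
H starts after G ends; G is clear from here.
E starts before H ends → H and E overlap.
Overlapping pairs: A & C, B & D, C & F, E & H — 4 in total.

4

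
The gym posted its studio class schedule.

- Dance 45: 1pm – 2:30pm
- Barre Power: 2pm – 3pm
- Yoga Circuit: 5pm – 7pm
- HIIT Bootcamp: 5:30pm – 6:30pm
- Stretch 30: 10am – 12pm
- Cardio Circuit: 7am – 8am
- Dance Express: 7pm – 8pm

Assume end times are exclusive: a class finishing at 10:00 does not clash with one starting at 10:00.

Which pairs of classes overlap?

Two intervals overlap when each starts before the other ends.
Sorted by start: Cardio Circuit, Stretch 30, Dance 45, Barre Power, Yoga Circuit, HIIT Bootcamp, Dance Express.
Stretch 30 starts after Cardio Circuit ends, so Cardio Circuit has no further overlaps.
Dance 45 starts after Stretch 30 ends, so Stretch 30 has no further overlaps.
Barre Power starts before Dance 45 ends → Dance 45 and Barre Power overlap.
Yoga Circuit starts after Dance 45 ends, so Dance 45 has no further overlaps.
Yoga Circuit starts after Barre Power ends, so Barre Power has no further overlaps.
HIIT Bootcamp starts before Yoga Circuit ends → Yoga Circuit and HIIT Bootcamp overlap.
Dance Express starts exactly when Yoga Circuit ends (back-to-back, no overlap).
Dance Express starts after HIIT Bootcamp ends.

Barre Power & Dance 45, HIIT Bootcamp & Yoga Circuit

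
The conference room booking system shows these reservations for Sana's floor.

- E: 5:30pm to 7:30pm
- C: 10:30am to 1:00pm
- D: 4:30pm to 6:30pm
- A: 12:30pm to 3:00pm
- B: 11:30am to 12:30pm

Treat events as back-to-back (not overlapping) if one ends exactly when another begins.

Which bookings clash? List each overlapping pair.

A & C, B & C, D & E

Sorted by start: C, B, A, D, E.
B starts before C ends → C and B overlap.
A starts before C ends → C and A overlap.
D starts after C ends, so C has no further overlaps.
A starts exactly when B ends (back-to-back, no overlap), so B has no further overlaps.
D starts after A ends, so A has no further overlaps.
E starts before D ends → D and E overlap.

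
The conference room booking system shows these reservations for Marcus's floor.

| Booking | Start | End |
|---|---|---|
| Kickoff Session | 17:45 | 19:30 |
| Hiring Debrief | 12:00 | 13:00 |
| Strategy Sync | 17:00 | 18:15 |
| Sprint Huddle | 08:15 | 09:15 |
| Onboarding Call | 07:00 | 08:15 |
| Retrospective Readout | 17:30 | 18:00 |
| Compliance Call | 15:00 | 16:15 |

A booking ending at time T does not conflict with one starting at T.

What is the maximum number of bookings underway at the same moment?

Sweep the timeline, counting +1 at each start and −1 at each end (ends before starts at a tie):
07:00 start Onboarding Call → 1
08:15 end Onboarding Call → 0
08:15 start Sprint Huddle → 1
09:15 end Sprint Huddle → 0
12:00 start Hiring Debrief → 1
13:00 end Hiring Debrief → 0
15:00 start Compliance Call → 1
16:15 end Compliance Call → 0
17:00 start Strategy Sync → 1
17:30 start Retrospective Readout → 2
17:45 start Kickoff Session → 3
18:00 end Retrospective Readout → 2
18:15 end Strategy Sync → 1
19:30 end Kickoff Session → 0
Peak is 3, at 17:45 (Kickoff Session, Retrospective Readout, Strategy Sync).

3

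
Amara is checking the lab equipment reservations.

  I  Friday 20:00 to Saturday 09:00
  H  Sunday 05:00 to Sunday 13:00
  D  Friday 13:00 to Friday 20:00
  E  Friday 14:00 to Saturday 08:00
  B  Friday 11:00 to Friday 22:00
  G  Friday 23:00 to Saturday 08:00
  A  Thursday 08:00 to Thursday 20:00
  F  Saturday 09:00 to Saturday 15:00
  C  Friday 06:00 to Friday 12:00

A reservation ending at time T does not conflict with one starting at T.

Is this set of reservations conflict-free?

No

Sorted by start: A, C, B, D, E, I, G, F, H.
C starts after A ends, so nothing later overlaps A either.
B starts before C ends → C and B overlap.
That's a conflict, so the schedule is not conflict-free.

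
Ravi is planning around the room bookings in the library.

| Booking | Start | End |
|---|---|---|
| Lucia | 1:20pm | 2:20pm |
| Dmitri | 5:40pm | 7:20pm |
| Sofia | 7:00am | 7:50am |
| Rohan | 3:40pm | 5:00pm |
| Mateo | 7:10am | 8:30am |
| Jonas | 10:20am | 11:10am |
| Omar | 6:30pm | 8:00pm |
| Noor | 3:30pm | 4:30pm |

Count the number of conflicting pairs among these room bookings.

3

Sorted by start: Sofia, Mateo, Jonas, Lucia, Noor, Rohan, Dmitri, Omar.
Mateo starts before Sofia ends → Sofia and Mateo overlap.
Jonas starts after Sofia ends, so nothing later overlaps Sofia either.
Jonas starts after Mateo ends, so nothing later overlaps Mateo either.
Lucia starts after Jonas ends, so nothing later overlaps Jonas either.
Noor starts after Lucia ends, so nothing later overlaps Lucia either.
Rohan starts before Noor ends → Noor and Rohan overlap.
Dmitri starts after Noor ends, so nothing later overlaps Noor either.
Dmitri starts after Rohan ends, so nothing later overlaps Rohan either.
Omar starts before Dmitri ends → Dmitri and Omar overlap.
Overlapping pairs: Dmitri & Omar, Mateo & Sofia, Noor & Rohan — 3 in total.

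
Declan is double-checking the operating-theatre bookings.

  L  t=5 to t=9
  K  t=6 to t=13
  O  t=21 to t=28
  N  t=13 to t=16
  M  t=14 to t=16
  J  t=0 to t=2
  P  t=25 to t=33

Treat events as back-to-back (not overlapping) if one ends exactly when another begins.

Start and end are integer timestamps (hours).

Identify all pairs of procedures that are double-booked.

K & L, M & N, O & P

Sorted by start: J, L, K, N, M, O, P.
L starts after J ends — done with J.
K starts before L ends → L and K overlap.
N starts after L ends — done with L.
N starts exactly when K ends (back-to-back, no overlap) — done with K.
M starts before N ends → N and M overlap.
O starts after N ends — done with N.
O starts after M ends — done with M.
P starts before O ends → O and P overlap.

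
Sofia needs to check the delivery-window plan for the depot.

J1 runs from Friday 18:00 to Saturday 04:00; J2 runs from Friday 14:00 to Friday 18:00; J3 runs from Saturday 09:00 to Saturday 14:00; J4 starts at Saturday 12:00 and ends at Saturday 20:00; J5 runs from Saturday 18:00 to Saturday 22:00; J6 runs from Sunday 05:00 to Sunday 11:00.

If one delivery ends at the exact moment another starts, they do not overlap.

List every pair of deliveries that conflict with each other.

J3 & J4, J4 & J5

Sorted by start: J2, J1, J3, J4, J5, J6.
J1 starts exactly when J2 ends (back-to-back, no overlap), so nothing later overlaps J2 either.
J3 starts after J1 ends, so nothing later overlaps J1 either.
J4 starts before J3 ends → J3 and J4 overlap.
J5 starts after J3 ends, so nothing later overlaps J3 either.
J5 starts before J4 ends → J4 and J5 overlap.
J6 starts after J4 ends.
J6 starts after J5 ends.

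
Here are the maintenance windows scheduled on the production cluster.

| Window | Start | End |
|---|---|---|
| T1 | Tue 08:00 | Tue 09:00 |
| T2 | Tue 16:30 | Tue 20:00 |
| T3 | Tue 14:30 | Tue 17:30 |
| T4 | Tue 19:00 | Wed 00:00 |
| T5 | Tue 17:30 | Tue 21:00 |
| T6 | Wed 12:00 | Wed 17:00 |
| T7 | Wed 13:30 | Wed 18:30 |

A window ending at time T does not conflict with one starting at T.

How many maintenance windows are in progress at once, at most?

3

Sweep the timeline, counting +1 at each start and −1 at each end (ends before starts at a tie):
Tue 08:00 start T1 → 1
Tue 09:00 end T1 → 0
Tue 14:30 start T3 → 1
Tue 16:30 start T2 → 2
Tue 17:30 end T3 → 1
Tue 17:30 start T5 → 2
Tue 19:00 start T4 → 3
Tue 20:00 end T2 → 2
Tue 21:00 end T5 → 1
Wed 00:00 end T4 → 0
Wed 12:00 start T6 → 1
Wed 13:30 start T7 → 2
Wed 17:00 end T6 → 1
Wed 18:30 end T7 → 0
Peak is 3, at Tue 19:00 (T2, T4, T5).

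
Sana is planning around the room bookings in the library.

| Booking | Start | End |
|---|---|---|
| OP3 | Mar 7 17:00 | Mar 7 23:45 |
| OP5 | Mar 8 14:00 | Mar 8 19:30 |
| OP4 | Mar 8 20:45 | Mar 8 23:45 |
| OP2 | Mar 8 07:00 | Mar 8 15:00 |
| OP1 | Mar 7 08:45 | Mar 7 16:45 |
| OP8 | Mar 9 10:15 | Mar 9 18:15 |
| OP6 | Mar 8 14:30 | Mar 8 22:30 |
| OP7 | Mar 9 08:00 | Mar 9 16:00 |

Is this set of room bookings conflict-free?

Sorted by start: OP1, OP3, OP2, OP5, OP6, OP4, OP7, OP8.
OP3 starts after OP1 ends, so nothing later overlaps OP1 either.
OP2 starts after OP3 ends, so nothing later overlaps OP3 either.
OP5 starts before OP2 ends → OP2 and OP5 overlap.
That's a conflict, so the schedule is not conflict-free.

No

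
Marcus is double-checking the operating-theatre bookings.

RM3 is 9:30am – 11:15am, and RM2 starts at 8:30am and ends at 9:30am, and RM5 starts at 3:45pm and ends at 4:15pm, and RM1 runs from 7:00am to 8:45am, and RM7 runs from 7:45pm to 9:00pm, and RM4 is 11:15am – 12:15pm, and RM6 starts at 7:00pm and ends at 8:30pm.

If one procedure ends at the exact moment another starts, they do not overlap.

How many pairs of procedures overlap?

2

Sorted by start: RM1, RM2, RM3, RM4, RM5, RM6, RM7.
RM2 starts before RM1 ends → RM1 and RM2 overlap.
RM3 starts after RM1 ends, so nothing later overlaps RM1 either.
RM3 starts exactly when RM2 ends (back-to-back, no overlap), so nothing later overlaps RM2 either.
RM4 starts exactly when RM3 ends (back-to-back, no overlap), so nothing later overlaps RM3 either.
RM5 starts after RM4 ends, so nothing later overlaps RM4 either.
RM6 starts after RM5 ends, so nothing later overlaps RM5 either.
RM7 starts before RM6 ends → RM6 and RM7 overlap.
Overlapping pairs: RM1 & RM2, RM6 & RM7 — 2 in total.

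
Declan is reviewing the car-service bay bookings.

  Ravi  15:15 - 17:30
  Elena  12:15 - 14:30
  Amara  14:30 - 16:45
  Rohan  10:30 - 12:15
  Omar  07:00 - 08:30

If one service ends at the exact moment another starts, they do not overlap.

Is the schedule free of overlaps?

Sorted by start: Omar, Rohan, Elena, Amara, Ravi.
Rohan starts after Omar ends — done with Omar.
Elena starts exactly when Rohan ends (back-to-back, no overlap) — done with Rohan.
Amara starts exactly when Elena ends (back-to-back, no overlap) — done with Elena.
Ravi starts before Amara ends → Amara and Ravi overlap.
That's a conflict, so the schedule is not conflict-free.

No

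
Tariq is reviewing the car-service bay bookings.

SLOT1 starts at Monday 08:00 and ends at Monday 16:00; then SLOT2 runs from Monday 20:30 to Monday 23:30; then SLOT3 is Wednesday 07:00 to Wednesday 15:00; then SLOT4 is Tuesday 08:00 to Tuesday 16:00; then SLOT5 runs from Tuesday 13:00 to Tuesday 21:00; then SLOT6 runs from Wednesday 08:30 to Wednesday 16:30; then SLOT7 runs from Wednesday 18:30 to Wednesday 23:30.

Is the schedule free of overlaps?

Sorted by start: SLOT1, SLOT2, SLOT4, SLOT5, SLOT3, SLOT6, SLOT7.
SLOT2 starts after SLOT1 ends, so nothing later overlaps SLOT1 either.
SLOT4 starts after SLOT2 ends, so nothing later overlaps SLOT2 either.
SLOT5 starts before SLOT4 ends → SLOT4 and SLOT5 overlap.
That's a conflict, so the schedule is not conflict-free.

No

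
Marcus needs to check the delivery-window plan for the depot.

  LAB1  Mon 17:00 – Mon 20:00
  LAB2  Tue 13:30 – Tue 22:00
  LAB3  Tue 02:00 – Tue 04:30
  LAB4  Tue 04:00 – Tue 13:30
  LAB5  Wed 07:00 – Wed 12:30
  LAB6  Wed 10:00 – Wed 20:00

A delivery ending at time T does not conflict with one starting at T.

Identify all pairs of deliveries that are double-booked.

Sorted by start: LAB1, LAB3, LAB4, LAB2, LAB5, LAB6.
LAB3 starts after LAB1 ends, so LAB1 has no further overlaps.
LAB4 starts before LAB3 ends → LAB3 and LAB4 overlap.
LAB2 starts after LAB3 ends, so LAB3 has no further overlaps.
LAB2 starts exactly when LAB4 ends (back-to-back, no overlap), so LAB4 has no further overlaps.
LAB5 starts after LAB2 ends, so LAB2 has no further overlaps.
LAB6 starts before LAB5 ends → LAB5 and LAB6 overlap.

LAB3 & LAB4, LAB5 & LAB6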